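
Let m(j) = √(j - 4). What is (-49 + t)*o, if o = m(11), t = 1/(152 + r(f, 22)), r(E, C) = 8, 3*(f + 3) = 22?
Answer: -7839*√7/160 ≈ -129.63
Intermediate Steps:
f = 13/3 (f = -3 + (⅓)*22 = -3 + 22/3 = 13/3 ≈ 4.3333)
t = 1/160 (t = 1/(152 + 8) = 1/160 ≈ 0.0062500)
m(j) = √(-4 + j)
o = √7 (o = √(-4 + 11) = √7 ≈ 2.6458)
(-49 + t)*o = (-49 + 1/160)*√7 = -7839*√7/160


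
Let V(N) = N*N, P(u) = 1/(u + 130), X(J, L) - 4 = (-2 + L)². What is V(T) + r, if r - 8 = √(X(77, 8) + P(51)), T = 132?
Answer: 17432 + √1310621/181 ≈ 17438.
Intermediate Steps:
X(J, L) = 4 + (-2 + L)²
P(u) = 1/(130 + u)
V(N) = N²
r = 8 + √1310621/181 (r = 8 + √((4 + (-2 + 8)²) + 1/(130 + 51)) = 8 + √((4 + 6²) + 1/181) = 8 + √((4 + 36) + 1/181) = 8 + √(40 + 1/181) = 8 + √(7241/181) = 8 + √1310621/181 ≈ 14.325)
V(T) + r = 132² + (8 + √1310621/181) = 17424 + (8 + √1310621/181) = 17432 + √1310621/181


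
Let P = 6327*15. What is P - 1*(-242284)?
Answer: 337189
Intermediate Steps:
P = 94905
P - 1*(-242284) = 94905 - 1*(-242284) = 94905 + 242284 = 337189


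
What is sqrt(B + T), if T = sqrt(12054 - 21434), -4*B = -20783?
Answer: sqrt(20783 + 8*I*sqrt(2345))/2 ≈ 72.085 + 0.67178*I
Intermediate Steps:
B = 20783/4 (B = -1/4*(-20783) = 20783/4 ≈ 5195.8)
T = 2*I*sqrt(2345) (T = sqrt(-9380) = 2*I*sqrt(2345) ≈ 96.85*I)
sqrt(B + T) = sqrt(20783/4 + 2*I*sqrt(2345))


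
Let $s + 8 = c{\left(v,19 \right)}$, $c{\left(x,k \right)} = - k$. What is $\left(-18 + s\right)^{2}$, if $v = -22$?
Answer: $2025$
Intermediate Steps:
$s = -27$ ($s = -8 - 19 = -27$)
$\left(-18 + s\right)^{2} = \left(-18 - 27\right)^{2} = \left(-45\right)^{2} = 2025$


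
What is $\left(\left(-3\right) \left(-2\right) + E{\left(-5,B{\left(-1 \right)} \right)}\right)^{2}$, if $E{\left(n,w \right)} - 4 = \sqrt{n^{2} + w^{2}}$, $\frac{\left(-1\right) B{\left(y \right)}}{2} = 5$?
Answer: $225 + 100 \sqrt{5} \approx 448.61$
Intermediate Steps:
$B{\left(y \right)} = -10$ ($B{\left(y \right)} = \left(-2\right) 5 = -10$)
$E{\left(n,w \right)} = 4 + \sqrt{n^{2} + w^{2}}$
$\left(\left(-3\right) \left(-2\right) + E{\left(-5,B{\left(-1 \right)} \right)}\right)^{2} = \left(\left(-3\right) \left(-2\right) + \left(4 + \sqrt{\left(-5\right)^{2} + \left(-10\right)^{2}}\right)\right)^{2} = \left(6 + \left(4 + \sqrt{25 + 100}\right)\right)^{2} = \left(6 + \left(4 + \sqrt{125}\right)\right)^{2} = \left(6 + \left(4 + 5 \sqrt{5}\right)\right)^{2} = \left(10 + 5 \sqrt{5}\right)^{2}$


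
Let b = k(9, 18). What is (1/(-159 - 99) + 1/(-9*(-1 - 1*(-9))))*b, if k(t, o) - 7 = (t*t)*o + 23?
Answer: -3410/129 ≈ -26.434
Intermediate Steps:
k(t, o) = 30 + o*t² (k(t, o) = 7 + ((t*t)*o + 23) = 7 + (t²*o + 23) = 7 + (o*t² + 23) = 7 + (23 + o*t²) = 30 + o*t²)
b = 1488 (b = 30 + 18*9² = 30 + 18*81 = 30 + 1458 = 1488)
(1/(-159 - 99) + 1/(-9*(-1 - 1*(-9))))*b = (1/(-159 - 99) + 1/(-9*(-1 - 1*(-9))))*1488 = (1/(-258) + 1/(-9*(-1 + 9)))*1488 = (-1/258 + 1/(-9*8))*1488 = (-1/258 + 1/(-72))*1488 = (-1/258 - 1/72)*1488 = -55/3096*1488 = -3410/129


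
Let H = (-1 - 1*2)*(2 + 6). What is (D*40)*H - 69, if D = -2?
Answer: 1851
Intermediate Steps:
H = -24 (H = (-1 - 2)*8 = -3*8 = -24)
(D*40)*H - 69 = -2*40*(-24) - 69 = -80*(-24) - 69 = 1920 - 69 = 1851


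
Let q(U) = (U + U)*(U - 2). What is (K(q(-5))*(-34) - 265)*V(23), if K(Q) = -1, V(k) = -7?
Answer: 1617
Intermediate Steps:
q(U) = 2*U*(-2 + U) (q(U) = (2*U)*(-2 + U) = 2*U*(-2 + U))
(K(q(-5))*(-34) - 265)*V(23) = (-1*(-34) - 265)*(-7) = (34 - 265)*(-7) = -231*(-7) = 1617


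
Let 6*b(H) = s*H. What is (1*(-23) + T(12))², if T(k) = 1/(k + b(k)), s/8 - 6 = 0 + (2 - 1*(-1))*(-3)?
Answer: 687241/1296 ≈ 530.28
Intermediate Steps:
s = -24 (s = 48 + 8*(0 + (2 - 1*(-1))*(-3)) = 48 + 8*(0 + (2 + 1)*(-3)) = 48 + 8*(0 + 3*(-3)) = 48 + 8*(0 - 9) = 48 + 8*(-9) = 48 - 72 = -24)
b(H) = -4*H (b(H) = (-24*H)/6 = -4*H)
T(k) = -1/(3*k) (T(k) = 1/(k - 4*k) = 1/(-3*k) = -1/(3*k))
(1*(-23) + T(12))² = (1*(-23) - ⅓/12)² = (-23 - ⅓*1/12)² = (-23 - 1/36)² = (-829/36)² = 687241/1296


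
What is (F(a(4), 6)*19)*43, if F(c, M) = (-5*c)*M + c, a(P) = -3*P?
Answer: 284316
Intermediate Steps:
F(c, M) = c - 5*M*c (F(c, M) = -5*M*c + c = c - 5*M*c)
(F(a(4), 6)*19)*43 = (((-3*4)*(1 - 5*6))*19)*43 = (-12*(1 - 30)*19)*43 = (-12*(-29)*19)*43 = (348*19)*43 = 6612*43 = 284316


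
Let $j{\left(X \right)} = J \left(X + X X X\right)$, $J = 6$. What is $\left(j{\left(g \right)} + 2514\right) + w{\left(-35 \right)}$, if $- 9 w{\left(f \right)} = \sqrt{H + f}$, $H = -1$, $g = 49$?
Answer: $708702 - \frac{2 i}{3} \approx 7.087 \cdot 10^{5} - 0.66667 i$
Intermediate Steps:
$j{\left(X \right)} = 6 X + 6 X^{3}$ ($j{\left(X \right)} = 6 \left(X + X X X\right) = 6 \left(X + X^{2} X\right) = 6 \left(X + X^{3}\right) = 6 X + 6 X^{3}$)
$w{\left(f \right)} = - \frac{\sqrt{-1 + f}}{9}$
$\left(j{\left(g \right)} + 2514\right) + w{\left(-35 \right)} = \left(6 \cdot 49 \left(1 + 49^{2}\right) + 2514\right) - \frac{\sqrt{-1 - 35}}{9} = \left(6 \cdot 49 \left(1 + 2401\right) + 2514\right) - \frac{\sqrt{-36}}{9} = \left(6 \cdot 49 \cdot 2402 + 2514\right) - \frac{6 i}{9} = \left(706188 + 2514\right) - \frac{2 i}{3} = 708702 - \frac{2 i}{3}$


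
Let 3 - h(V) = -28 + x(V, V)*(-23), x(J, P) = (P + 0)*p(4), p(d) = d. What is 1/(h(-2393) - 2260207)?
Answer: -1/2480332 ≈ -4.0317e-7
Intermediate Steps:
x(J, P) = 4*P (x(J, P) = (P + 0)*4 = P*4 = 4*P)
h(V) = 31 + 92*V (h(V) = 3 - (-28 + (4*V)*(-23)) = 3 - (-28 - 92*V) = 3 + (28 + 92*V) = 31 + 92*V)
1/(h(-2393) - 2260207) = 1/((31 + 92*(-2393)) - 2260207) = 1/((31 - 220156) - 2260207) = 1/(-220125 - 2260207) = 1/(-2480332) = -1/2480332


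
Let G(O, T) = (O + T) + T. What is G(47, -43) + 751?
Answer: 712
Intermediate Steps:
G(O, T) = O + 2*T
G(47, -43) + 751 = (47 + 2*(-43)) + 751 = (47 - 86) + 751 = -39 + 751 = 712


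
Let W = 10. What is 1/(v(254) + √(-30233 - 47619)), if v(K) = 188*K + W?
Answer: 23881/1140643248 - I*√19463/1140643248 ≈ 2.0936e-5 - 1.2231e-7*I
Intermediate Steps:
v(K) = 10 + 188*K (v(K) = 188*K + 10 = 10 + 188*K)
1/(v(254) + √(-30233 - 47619)) = 1/((10 + 188*254) + √(-30233 - 47619)) = 1/((10 + 47752) + √(-77852)) = 1/(47762 + 2*I*√19463)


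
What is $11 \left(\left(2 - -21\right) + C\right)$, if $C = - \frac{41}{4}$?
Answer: $\frac{561}{4} \approx 140.25$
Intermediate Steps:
$C = - \frac{41}{4}$ ($C = \left(-41\right) \frac{1}{4} = - \frac{41}{4} \approx -10.25$)
$11 \left(\left(2 - -21\right) + C\right) = 11 \left(\left(2 - -21\right) - \frac{41}{4}\right) = 11 \left(\left(2 + 21\right) - \frac{41}{4}\right) = 11 \left(23 - \frac{41}{4}\right) = 11 \cdot \frac{51}{4} = \frac{561}{4}$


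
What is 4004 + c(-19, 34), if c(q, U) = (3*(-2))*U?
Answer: 3800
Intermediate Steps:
c(q, U) = -6*U
4004 + c(-19, 34) = 4004 - 6*34 = 4004 - 204 = 3800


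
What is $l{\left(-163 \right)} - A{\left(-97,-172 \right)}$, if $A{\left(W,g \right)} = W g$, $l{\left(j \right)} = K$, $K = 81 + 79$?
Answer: $-16524$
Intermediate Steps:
$K = 160$
$l{\left(j \right)} = 160$
$l{\left(-163 \right)} - A{\left(-97,-172 \right)} = 160 - \left(-97\right) \left(-172\right) = 160 - 16684 = -16524$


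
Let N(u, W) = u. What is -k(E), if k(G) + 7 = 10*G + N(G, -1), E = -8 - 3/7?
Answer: 698/7 ≈ 99.714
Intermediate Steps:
E = -59/7 (E = -8 - 3/7 = -59/7 ≈ -8.4286)
k(G) = -7 + 11*G (k(G) = -7 + (10*G + G) = -7 + 11*G)
-k(E) = -(-7 + 11*(-59/7)) = -(-7 - 649/7) = -1*(-698/7) = 698/7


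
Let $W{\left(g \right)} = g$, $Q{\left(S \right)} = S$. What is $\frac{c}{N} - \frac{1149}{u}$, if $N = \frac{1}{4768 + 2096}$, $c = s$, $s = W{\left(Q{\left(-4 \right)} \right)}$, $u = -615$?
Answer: $- \frac{5628097}{205} \approx -27454.0$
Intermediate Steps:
$s = -4$
$c = -4$
$N = \frac{1}{6864} \approx 0.00014569$
$\frac{c}{N} - \frac{1149}{u} = - 4 \frac{1}{\frac{1}{6864}} - \frac{1149}{-615} = \left(-4\right) 6864 - - \frac{383}{205} = -27456 + \frac{383}{205} = - \frac{5628097}{205}$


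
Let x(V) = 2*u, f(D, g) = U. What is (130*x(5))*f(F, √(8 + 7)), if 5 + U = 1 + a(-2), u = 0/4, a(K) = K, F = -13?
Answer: 0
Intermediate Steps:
u = 0 (u = 0*(¼) = 0)
U = -6 (U = -5 + (1 - 2) = -5 - 1 = -6)
f(D, g) = -6
x(V) = 0 (x(V) = 2*0 = 0)
(130*x(5))*f(F, √(8 + 7)) = (130*0)*(-6) = 0*(-6) = 0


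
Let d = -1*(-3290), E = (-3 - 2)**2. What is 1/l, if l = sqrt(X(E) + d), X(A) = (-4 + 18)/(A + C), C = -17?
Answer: 2*sqrt(1463)/4389 ≈ 0.017430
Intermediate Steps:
E = 25 (E = (-5)**2 = 25)
X(A) = 14/(-17 + A) (X(A) = (-4 + 18)/(A - 17) = 14/(-17 + A))
d = 3290
l = 3*sqrt(1463)/2 (l = sqrt(14/(-17 + 25) + 3290) = sqrt(14/8 + 3290) = sqrt(14*(1/8) + 3290) = sqrt(7/4 + 3290) = sqrt(13167/4) = 3*sqrt(1463)/2 ≈ 57.374)
1/l = 1/(3*sqrt(1463)/2) = 2*sqrt(1463)/4389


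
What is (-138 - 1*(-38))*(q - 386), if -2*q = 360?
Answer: 56600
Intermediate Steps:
q = -180 (q = -1/2*360 = -180)
(-138 - 1*(-38))*(q - 386) = (-138 - 1*(-38))*(-180 - 386) = (-138 + 38)*(-566) = -100*(-566) = 56600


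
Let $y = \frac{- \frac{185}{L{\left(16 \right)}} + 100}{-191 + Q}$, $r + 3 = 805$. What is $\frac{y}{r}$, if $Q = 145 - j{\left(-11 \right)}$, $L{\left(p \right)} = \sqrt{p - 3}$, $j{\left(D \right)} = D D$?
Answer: $- \frac{50}{66967} + \frac{185 \sqrt{13}}{1741142} \approx -0.00036354$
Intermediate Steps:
$j{\left(D \right)} = D^{2}$
$L{\left(p \right)} = \sqrt{-3 + p}$
$r = 802$ ($r = -3 + 805 = 802$)
$Q = 24$ ($Q = 145 - \left(-11\right)^{2} = 145 - 121 = 24$)
$y = - \frac{100}{167} + \frac{185 \sqrt{13}}{2171}$ ($y = \frac{- \frac{185}{\sqrt{-3 + 16}} + 100}{-191 + 24} = \frac{- \frac{185}{\sqrt{13}} + 100}{-167} = \left(- 185 \frac{\sqrt{13}}{13} + 100\right) \left(- \frac{1}{167}\right) = \left(- \frac{185 \sqrt{13}}{13} + 100\right) \left(- \frac{1}{167}\right) = \left(100 - \frac{185 \sqrt{13}}{13}\right) \left(- \frac{1}{167}\right) = - \frac{100}{167} + \frac{185 \sqrt{13}}{2171} \approx -0.29156$)
$\frac{y}{r} = \frac{- \frac{100}{167} + \frac{185 \sqrt{13}}{2171}}{802} = \left(- \frac{100}{167} + \frac{185 \sqrt{13}}{2171}\right) \frac{1}{802} = - \frac{50}{66967} + \frac{185 \sqrt{13}}{1741142}$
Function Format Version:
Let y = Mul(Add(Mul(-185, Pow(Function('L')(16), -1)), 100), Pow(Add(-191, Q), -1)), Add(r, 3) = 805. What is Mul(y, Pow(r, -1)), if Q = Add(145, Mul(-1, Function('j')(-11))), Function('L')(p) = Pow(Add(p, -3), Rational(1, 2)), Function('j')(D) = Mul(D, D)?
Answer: Add(Rational(-50, 66967), Mul(Rational(185, 1741142), Pow(13, Rational(1, 2)))) ≈ -0.00036354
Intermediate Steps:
Function('j')(D) = Pow(D, 2)
Function('L')(p) = Pow(Add(-3, p), Rational(1, 2))
r = 802 (r = Add(-3, 805) = 802)
Q = 24 (Q = Add(145, Mul(-1, Pow(-11, 2))) = Add(145, Mul(-1, 121)) = Add(145, -121) = 24)
y = Add(Rational(-100, 167), Mul(Rational(185, 2171), Pow(13, Rational(1, 2)))) (y = Mul(Add(Mul(-185, Pow(Pow(Add(-3, 16), Rational(1, 2)), -1)), 100), Pow(Add(-191, 24), -1)) = Mul(Add(Mul(-185, Pow(Pow(13, Rational(1, 2)), -1)), 100), Pow(-167, -1)) = Mul(Add(Mul(-185, Mul(Rational(1, 13), Pow(13, Rational(1, 2)))), 100), Rational(-1, 167)) = Mul(Add(Mul(Rational(-185, 13), Pow(13, Rational(1, 2))), 100), Rational(-1, 167)) = Mul(Add(100, Mul(Rational(-185, 13), Pow(13, Rational(1, 2)))), Rational(-1, 167)) = Add(Rational(-100, 167), Mul(Rational(185, 2171), Pow(13, Rational(1, 2)))) ≈ -0.29156)
Mul(y, Pow(r, -1)) = Mul(Add(Rational(-100, 167), Mul(Rational(185, 2171), Pow(13, Rational(1, 2)))), Pow(802, -1)) = Mul(Add(Rational(-100, 167), Mul(Rational(185, 2171), Pow(13, Rational(1, 2)))), Rational(1, 802)) = Add(Rational(-50, 66967), Mul(Rational(185, 1741142), Pow(13, Rational(1, 2))))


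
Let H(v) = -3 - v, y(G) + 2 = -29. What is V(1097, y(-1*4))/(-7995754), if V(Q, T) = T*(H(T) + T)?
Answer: -93/7995754 ≈ -1.1631e-5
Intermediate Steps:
y(G) = -31 (y(G) = -2 - 29 = -31)
V(Q, T) = -3*T (V(Q, T) = T*((-3 - T) + T) = T*(-3) = -3*T)
V(1097, y(-1*4))/(-7995754) = -3*(-31)/(-7995754) = 93*(-1/7995754) = -93/7995754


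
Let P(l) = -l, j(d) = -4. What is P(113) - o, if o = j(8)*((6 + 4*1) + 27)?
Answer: 35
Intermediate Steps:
o = -148 (o = -4*((6 + 4*1) + 27) = -4*((6 + 4) + 27) = -4*(10 + 27) = -4*37 = -148)
P(113) - o = -1*113 - 1*(-148) = -113 + 148 = 35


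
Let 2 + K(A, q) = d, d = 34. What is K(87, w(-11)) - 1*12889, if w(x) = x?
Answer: -12857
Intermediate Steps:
K(A, q) = 32 (K(A, q) = -2 + 34 = 32)
K(87, w(-11)) - 1*12889 = 32 - 1*12889 = 32 - 12889 = -12857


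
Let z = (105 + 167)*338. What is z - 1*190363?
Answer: -98427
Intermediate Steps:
z = 91936 (z = 272*338 = 91936)
z - 1*190363 = 91936 - 1*190363 = 91936 - 190363 = -98427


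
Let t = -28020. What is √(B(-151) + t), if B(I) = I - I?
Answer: 2*I*√7005 ≈ 167.39*I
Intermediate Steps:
B(I) = 0
√(B(-151) + t) = √(0 - 28020) = √(-28020) = 2*I*√7005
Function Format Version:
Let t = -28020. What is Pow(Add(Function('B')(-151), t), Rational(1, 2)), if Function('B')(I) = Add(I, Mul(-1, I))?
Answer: Mul(2, I, Pow(7005, Rational(1, 2))) ≈ Mul(167.39, I)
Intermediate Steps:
Function('B')(I) = 0
Pow(Add(Function('B')(-151), t), Rational(1, 2)) = Pow(Add(0, -28020), Rational(1, 2)) = Pow(-28020, Rational(1, 2)) = Mul(2, I, Pow(7005, Rational(1, 2)))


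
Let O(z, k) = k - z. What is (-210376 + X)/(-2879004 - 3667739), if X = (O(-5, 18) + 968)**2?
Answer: -771705/6546743 ≈ -0.11788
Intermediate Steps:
X = 982081 (X = ((18 - 1*(-5)) + 968)**2 = ((18 + 5) + 968)**2 = (23 + 968)**2 = 991**2 = 982081)
(-210376 + X)/(-2879004 - 3667739) = (-210376 + 982081)/(-2879004 - 3667739) = 771705/(-6546743) = 771705*(-1/6546743) = -771705/6546743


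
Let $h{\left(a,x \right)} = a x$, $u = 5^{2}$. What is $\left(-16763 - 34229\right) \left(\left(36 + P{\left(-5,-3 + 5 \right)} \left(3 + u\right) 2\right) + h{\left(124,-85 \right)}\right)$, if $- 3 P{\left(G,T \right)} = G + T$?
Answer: $532764416$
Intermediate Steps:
$u = 25$
$P{\left(G,T \right)} = - \frac{G}{3} - \frac{T}{3}$ ($P{\left(G,T \right)} = - \frac{G + T}{3} = - \frac{G}{3} - \frac{T}{3}$)
$\left(-16763 - 34229\right) \left(\left(36 + P{\left(-5,-3 + 5 \right)} \left(3 + u\right) 2\right) + h{\left(124,-85 \right)}\right) = \left(-16763 - 34229\right) \left(\left(36 + \left(\left(- \frac{1}{3}\right) \left(-5\right) - \frac{-3 + 5}{3}\right) \left(3 + 25\right) 2\right) + 124 \left(-85\right)\right) = - 50992 \left(\left(36 + \left(\frac{5}{3} - \frac{2}{3}\right) 28 \cdot 2\right) - 10540\right) = - 50992 \left(\left(36 + \left(\frac{5}{3} - \frac{2}{3}\right) 56\right) - 10540\right) = - 50992 \left(\left(36 + 1 \cdot 56\right) - 10540\right) = - 50992 \left(\left(36 + 56\right) - 10540\right) = - 50992 \left(92 - 10540\right) = \left(-50992\right) \left(-10448\right) = 532764416$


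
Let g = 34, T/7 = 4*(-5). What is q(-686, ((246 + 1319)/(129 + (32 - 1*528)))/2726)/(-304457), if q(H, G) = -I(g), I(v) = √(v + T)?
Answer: I*√106/304457 ≈ 3.3816e-5*I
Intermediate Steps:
T = -140 (T = 7*(4*(-5)) = 7*(-20) = -140)
I(v) = √(-140 + v) (I(v) = √(v - 140) = √(-140 + v))
q(H, G) = -I*√106 (q(H, G) = -√(-140 + 34) = -√(-106) = -I*√106)
q(-686, ((246 + 1319)/(129 + (32 - 1*528)))/2726)/(-304457) = -I*√106/(-304457) = -I*√106*(-1/304457) = I*√106/304457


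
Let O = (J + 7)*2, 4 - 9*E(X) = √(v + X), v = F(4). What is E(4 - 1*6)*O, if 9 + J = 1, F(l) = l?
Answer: -8/9 + 2*√2/9 ≈ -0.57462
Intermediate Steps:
J = -8 (J = -9 + 1 = -8)
v = 4
E(X) = 4/9 - √(4 + X)/9
O = -2 (O = (-8 + 7)*2 = -1*2 = -2)
E(4 - 1*6)*O = (4/9 - √(4 + (4 - 1*6))/9)*(-2) = (4/9 - √(4 + (4 - 6))/9)*(-2) = (4/9 - √(4 - 2)/9)*(-2) = (4/9 - √2/9)*(-2) = -8/9 + 2*√2/9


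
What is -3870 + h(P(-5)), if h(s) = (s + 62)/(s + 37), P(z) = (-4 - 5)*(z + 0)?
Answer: -317233/82 ≈ -3868.7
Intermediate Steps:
P(z) = -9*z
h(s) = (62 + s)/(37 + s)
-3870 + h(P(-5)) = -3870 + (62 - 9*(-5))/(37 - 9*(-5)) = -3870 + (62 + 45)/(37 + 45) = -3870 + 107/82 = -317233/82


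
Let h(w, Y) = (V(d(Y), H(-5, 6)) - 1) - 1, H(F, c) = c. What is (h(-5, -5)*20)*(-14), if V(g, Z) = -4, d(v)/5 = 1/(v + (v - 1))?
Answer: 1680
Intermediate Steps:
d(v) = 5/(-1 + 2*v) (d(v) = 5/(v + (v - 1)) = 5/(v + (-1 + v)) = 5/(-1 + 2*v))
h(w, Y) = -6 (h(w, Y) = (-4 - 1) - 1 = -5 - 1 = -6)
(h(-5, -5)*20)*(-14) = -6*20*(-14) = -120*(-14) = 1680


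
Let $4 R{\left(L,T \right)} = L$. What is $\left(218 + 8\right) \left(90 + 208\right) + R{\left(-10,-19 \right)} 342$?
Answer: $66493$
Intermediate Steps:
$R{\left(L,T \right)} = \frac{L}{4}$
$\left(218 + 8\right) \left(90 + 208\right) + R{\left(-10,-19 \right)} 342 = \left(218 + 8\right) \left(90 + 208\right) + \frac{1}{4} \left(-10\right) 342 = 226 \cdot 298 - 855 = 67348 - 855 = 66493$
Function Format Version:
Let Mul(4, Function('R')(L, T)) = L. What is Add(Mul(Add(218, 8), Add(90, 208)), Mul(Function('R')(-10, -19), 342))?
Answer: 66493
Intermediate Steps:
Function('R')(L, T) = Mul(Rational(1, 4), L)
Add(Mul(Add(218, 8), Add(90, 208)), Mul(Function('R')(-10, -19), 342)) = Add(Mul(Add(218, 8), Add(90, 208)), Mul(Mul(Rational(1, 4), -10), 342)) = Add(Mul(226, 298), Mul(Rational(-5, 2), 342)) = Add(67348, -855) = 66493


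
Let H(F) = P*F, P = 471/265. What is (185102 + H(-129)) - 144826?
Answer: 10612381/265 ≈ 40047.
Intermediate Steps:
P = 471/265 (P = 471*(1/265) = 471/265 ≈ 1.7774)
H(F) = 471*F/265
(185102 + H(-129)) - 144826 = (185102 + (471/265)*(-129)) - 144826 = (185102 - 60759/265) - 144826 = 48991271/265 - 144826 = 10612381/265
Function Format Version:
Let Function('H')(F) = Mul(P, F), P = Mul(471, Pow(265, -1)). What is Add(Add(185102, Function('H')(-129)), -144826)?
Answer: Rational(10612381, 265) ≈ 40047.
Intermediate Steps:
P = Rational(471, 265) (P = Mul(471, Rational(1, 265)) = Rational(471, 265) ≈ 1.7774)
Function('H')(F) = Mul(Rational(471, 265), F)
Add(Add(185102, Function('H')(-129)), -144826) = Add(Add(185102, Mul(Rational(471, 265), -129)), -144826) = Add(Add(185102, Rational(-60759, 265)), -144826) = Add(Rational(48991271, 265), -144826) = Rational(10612381, 265)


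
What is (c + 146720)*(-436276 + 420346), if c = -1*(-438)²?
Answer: 718825320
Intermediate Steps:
c = -191844 (c = -1*191844 = -191844)
(c + 146720)*(-436276 + 420346) = (-191844 + 146720)*(-436276 + 420346) = -45124*(-15930) = 718825320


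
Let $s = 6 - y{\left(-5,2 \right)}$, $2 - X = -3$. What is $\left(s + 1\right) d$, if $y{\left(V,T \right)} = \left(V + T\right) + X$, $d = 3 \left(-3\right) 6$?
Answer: $-270$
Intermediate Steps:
$X = 5$ ($X = 2 - -3 = 2 + 3 = 5$)
$d = -54$ ($d = \left(-9\right) 6 = -54$)
$y{\left(V,T \right)} = 5 + T + V$ ($y{\left(V,T \right)} = \left(V + T\right) + 5 = \left(T + V\right) + 5 = 5 + T + V$)
$s = 4$ ($s = 6 - \left(5 + 2 - 5\right) = 6 - 2 = 4$)
$\left(s + 1\right) d = \left(4 + 1\right) \left(-54\right) = 5 \left(-54\right) = -270$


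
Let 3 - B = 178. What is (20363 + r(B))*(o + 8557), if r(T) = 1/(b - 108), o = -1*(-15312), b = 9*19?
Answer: 30620824030/63 ≈ 4.8604e+8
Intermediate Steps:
B = -175 (B = 3 - 1*178 = 3 - 178 = -175)
b = 171
o = 15312
r(T) = 1/63 (r(T) = 1/(171 - 108) = 1/63)
(20363 + r(B))*(o + 8557) = (20363 + 1/63)*(15312 + 8557) = (1282870/63)*23869 = 30620824030/63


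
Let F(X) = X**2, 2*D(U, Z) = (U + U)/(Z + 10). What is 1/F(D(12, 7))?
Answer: 289/144 ≈ 2.0069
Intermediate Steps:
D(U, Z) = U/(10 + Z) (D(U, Z) = ((U + U)/(Z + 10))/2 = ((2*U)/(10 + Z))/2 = (2*U/(10 + Z))/2 = U/(10 + Z))
1/F(D(12, 7)) = 1/((12/(10 + 7))**2) = 1/((12/17)**2) = 1/(144/289) = 289/144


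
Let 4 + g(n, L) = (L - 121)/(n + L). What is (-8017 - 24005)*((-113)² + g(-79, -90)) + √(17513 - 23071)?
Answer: -69087336912/169 + I*√5558 ≈ -4.088e+8 + 74.552*I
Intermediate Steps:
g(n, L) = -4 + (-121 + L)/(L + n) (g(n, L) = -4 + (L - 121)/(n + L) = -4 + (-121 + L)/(L + n))
(-8017 - 24005)*((-113)² + g(-79, -90)) + √(17513 - 23071) = (-8017 - 24005)*((-113)² + (-121 - 4*(-79) - 3*(-90))/(-90 - 79)) + √(17513 - 23071) = -32022*(12769 + (-121 + 316 + 270)/(-169)) + √(-5558) = -32022*(12769 - 1/169*465) + I*√5558 = -32022*(12769 - 465/169) + I*√5558 = -32022*2157496/169 + I*√5558 = -69087336912/169 + I*√5558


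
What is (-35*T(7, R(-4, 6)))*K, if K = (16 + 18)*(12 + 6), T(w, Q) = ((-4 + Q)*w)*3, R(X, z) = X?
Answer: 3598560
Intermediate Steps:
T(w, Q) = 3*w*(-4 + Q) (T(w, Q) = (w*(-4 + Q))*3 = 3*w*(-4 + Q))
K = 612 (K = 34*18 = 612)
(-35*T(7, R(-4, 6)))*K = -105*7*(-4 - 4)*612 = -105*7*(-8)*612 = -35*(-168)*612 = 5880*612 = 3598560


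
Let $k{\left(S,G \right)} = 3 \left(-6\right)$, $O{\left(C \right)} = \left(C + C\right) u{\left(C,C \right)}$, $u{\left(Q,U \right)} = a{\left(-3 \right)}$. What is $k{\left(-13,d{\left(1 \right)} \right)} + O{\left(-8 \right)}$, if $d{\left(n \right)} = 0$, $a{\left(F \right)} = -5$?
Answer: $62$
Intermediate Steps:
$u{\left(Q,U \right)} = -5$
$O{\left(C \right)} = - 10 C$ ($O{\left(C \right)} = \left(C + C\right) \left(-5\right) = 2 C \left(-5\right) = - 10 C$)
$k{\left(S,G \right)} = -18$
$k{\left(-13,d{\left(1 \right)} \right)} + O{\left(-8 \right)} = -18 - -80 = -18 + 80 = 62$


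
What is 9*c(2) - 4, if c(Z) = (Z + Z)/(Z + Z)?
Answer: 5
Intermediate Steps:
c(Z) = 1 (c(Z) = (2*Z)/((2*Z)) = (2*Z)*(1/(2*Z)) = 1)
9*c(2) - 4 = 9*1 - 4 = 9 - 4 = 5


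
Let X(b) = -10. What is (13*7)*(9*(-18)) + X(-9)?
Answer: -14752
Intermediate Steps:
(13*7)*(9*(-18)) + X(-9) = (13*7)*(9*(-18)) - 10 = 91*(-162) - 10 = -14742 - 10 = -14752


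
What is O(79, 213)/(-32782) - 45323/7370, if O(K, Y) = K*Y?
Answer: -402448394/60400835 ≈ -6.6630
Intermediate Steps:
O(79, 213)/(-32782) - 45323/7370 = (79*213)/(-32782) - 45323/7370 = 16827*(-1/32782) - 45323*1/7370 = -16827/32782 - 45323/7370 = -402448394/60400835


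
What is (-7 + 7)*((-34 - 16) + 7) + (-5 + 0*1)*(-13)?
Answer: 65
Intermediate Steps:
(-7 + 7)*((-34 - 16) + 7) + (-5 + 0*1)*(-13) = 0*(-50 + 7) + (-5 + 0)*(-13) = 0*(-43) - 5*(-13) = 0 + 65 = 65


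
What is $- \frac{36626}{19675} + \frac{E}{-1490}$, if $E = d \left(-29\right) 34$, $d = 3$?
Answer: $\frac{362591}{2931575} \approx 0.12368$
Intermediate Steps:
$E = -2958$ ($E = 3 \left(-29\right) 34 = \left(-87\right) 34 = -2958$)
$- \frac{36626}{19675} + \frac{E}{-1490} = - \frac{36626}{19675} - \frac{2958}{-1490} = \left(-36626\right) \frac{1}{19675} - - \frac{1479}{745} = - \frac{36626}{19675} + \frac{1479}{745} = \frac{362591}{2931575}$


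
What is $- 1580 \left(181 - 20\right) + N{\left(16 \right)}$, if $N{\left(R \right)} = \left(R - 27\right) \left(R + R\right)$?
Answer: $-254732$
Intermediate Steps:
$N{\left(R \right)} = 2 R \left(-27 + R\right)$ ($N{\left(R \right)} = \left(-27 + R\right) 2 R = 2 R \left(-27 + R\right)$)
$- 1580 \left(181 - 20\right) + N{\left(16 \right)} = - 1580 \left(181 - 20\right) + 2 \cdot 16 \left(-27 + 16\right) = \left(-1580\right) 161 + 2 \cdot 16 \left(-11\right) = -254380 - 352 = -254732$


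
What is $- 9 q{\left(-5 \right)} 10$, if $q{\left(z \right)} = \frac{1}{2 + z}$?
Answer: $30$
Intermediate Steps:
$- 9 q{\left(-5 \right)} 10 = - \frac{9}{2 - 5} \cdot 10 = - \frac{9}{-3} \cdot 10 = \left(-9\right) \left(- \frac{1}{3}\right) 10 = 3 \cdot 10 = 30$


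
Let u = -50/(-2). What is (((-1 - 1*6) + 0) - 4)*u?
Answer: -275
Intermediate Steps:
u = 25 (u = -50*(-½) = 25)
(((-1 - 1*6) + 0) - 4)*u = (((-1 - 1*6) + 0) - 4)*25 = (((-1 - 6) + 0) - 4)*25 = ((-7 + 0) - 4)*25 = (-7 - 4)*25 = -11*25 = -275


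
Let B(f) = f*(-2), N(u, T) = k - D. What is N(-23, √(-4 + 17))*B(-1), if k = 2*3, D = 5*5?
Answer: -38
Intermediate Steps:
D = 25
k = 6
N(u, T) = -19 (N(u, T) = 6 - 1*25 = 6 - 25 = -19)
B(f) = -2*f
N(-23, √(-4 + 17))*B(-1) = -(-38)*(-1) = -19*2 = -38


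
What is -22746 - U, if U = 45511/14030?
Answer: -319171891/14030 ≈ -22749.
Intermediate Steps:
U = 45511/14030 (U = 45511*(1/14030) = 45511/14030 ≈ 3.2438)
-22746 - U = -22746 - 1*45511/14030 = -22746 - 45511/14030 = -319171891/14030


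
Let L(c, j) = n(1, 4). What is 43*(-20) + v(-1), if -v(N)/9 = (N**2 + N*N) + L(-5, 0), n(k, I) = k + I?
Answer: -923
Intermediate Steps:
n(k, I) = I + k
L(c, j) = 5 (L(c, j) = 4 + 1 = 5)
v(N) = -45 - 18*N**2 (v(N) = -9*((N**2 + N*N) + 5) = -9*((N**2 + N**2) + 5) = -9*(2*N**2 + 5) = -9*(5 + 2*N**2) = -45 - 18*N**2)
43*(-20) + v(-1) = 43*(-20) + (-45 - 18*(-1)**2) = -860 + (-45 - 18*1) = -860 + (-45 - 18) = -860 - 63 = -923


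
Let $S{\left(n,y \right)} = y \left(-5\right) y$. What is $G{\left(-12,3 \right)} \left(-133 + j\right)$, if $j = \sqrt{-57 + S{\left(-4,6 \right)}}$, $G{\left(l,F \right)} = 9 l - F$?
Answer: $14763 - 111 i \sqrt{237} \approx 14763.0 - 1708.8 i$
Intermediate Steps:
$G{\left(l,F \right)} = - F + 9 l$
$S{\left(n,y \right)} = - 5 y^{2}$ ($S{\left(n,y \right)} = - 5 y y = - 5 y^{2}$)
$j = i \sqrt{237}$ ($j = \sqrt{-57 - 5 \cdot 6^{2}} = \sqrt{-57 - 180} = \sqrt{-237} = i \sqrt{237} \approx 15.395 i$)
$G{\left(-12,3 \right)} \left(-133 + j\right) = \left(\left(-1\right) 3 + 9 \left(-12\right)\right) \left(-133 + i \sqrt{237}\right) = \left(-3 - 108\right) \left(-133 + i \sqrt{237}\right) = - 111 \left(-133 + i \sqrt{237}\right) = 14763 - 111 i \sqrt{237}$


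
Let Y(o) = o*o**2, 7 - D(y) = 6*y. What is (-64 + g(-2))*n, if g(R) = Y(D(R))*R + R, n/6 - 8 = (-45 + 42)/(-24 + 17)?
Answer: -4879536/7 ≈ -6.9708e+5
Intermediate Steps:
D(y) = 7 - 6*y
Y(o) = o**3
n = 354/7 (n = 48 + 6*((-45 + 42)/(-24 + 17)) = 48 + 6*(-3/(-7)) = 48 + 6*(-3*(-1/7)) = 48 + 6*(3/7) = 48 + 18/7 = 354/7 ≈ 50.571)
g(R) = R + R*(7 - 6*R)**3 (g(R) = (7 - 6*R)**3*R + R = R*(7 - 6*R)**3 + R = R + R*(7 - 6*R)**3)
(-64 + g(-2))*n = (-64 + (-2 - 1*(-2)*(-7 + 6*(-2))**3))*(354/7) = (-64 + (-2 - 1*(-2)*(-7 - 12)**3))*(354/7) = (-64 + (-2 - 1*(-2)*(-19)**3))*(354/7) = (-64 + (-2 - 1*(-2)*(-6859)))*(354/7) = (-64 + (-2 - 13718))*(354/7) = (-64 - 13720)*(354/7) = -13784*354/7 = -4879536/7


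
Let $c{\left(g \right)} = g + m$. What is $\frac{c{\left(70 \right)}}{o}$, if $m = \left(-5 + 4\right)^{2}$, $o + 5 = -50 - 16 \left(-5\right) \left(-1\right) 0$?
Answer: $- \frac{71}{55} \approx -1.2909$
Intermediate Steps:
$o = -55$ ($o = -5 - \left(50 + 16 \left(-5\right) \left(-1\right) 0\right) = -5 - \left(50 + 16 \cdot 5 \cdot 0\right) = -5 - 50 = -55$)
$m = 1$ ($m = \left(-1\right)^{2} = 1$)
$c{\left(g \right)} = 1 + g$ ($c{\left(g \right)} = g + 1 = 1 + g$)
$\frac{c{\left(70 \right)}}{o} = \frac{1 + 70}{-55} = 71 \left(- \frac{1}{55}\right) = - \frac{71}{55}$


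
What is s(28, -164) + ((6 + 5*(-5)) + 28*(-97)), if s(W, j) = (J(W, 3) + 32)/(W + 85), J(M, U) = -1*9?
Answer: -309032/113 ≈ -2734.8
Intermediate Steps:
J(M, U) = -9
s(W, j) = 23/(85 + W) (s(W, j) = (-9 + 32)/(W + 85) = 23/(85 + W))
s(28, -164) + ((6 + 5*(-5)) + 28*(-97)) = 23/(85 + 28) + ((6 + 5*(-5)) + 28*(-97)) = 23/113 + ((6 - 25) - 2716) = 23*(1/113) + (-19 - 2716) = 23/113 - 2735 = -309032/113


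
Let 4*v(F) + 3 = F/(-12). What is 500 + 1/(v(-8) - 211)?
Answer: 1269488/2539 ≈ 500.00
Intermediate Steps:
v(F) = -3/4 - F/48 (v(F) = -3/4 + (F/(-12))/4 = -3/4 + (F*(-1/12))/4 = -3/4 + (-F/12)/4 = -3/4 - F/48)
500 + 1/(v(-8) - 211) = 500 + 1/((-3/4 - 1/48*(-8)) - 211) = 500 + 1/((-3/4 + 1/6) - 211) = 500 + 1/(-7/12 - 211) = 500 + 1/(-2539/12) = 500 - 12/2539 = 1269488/2539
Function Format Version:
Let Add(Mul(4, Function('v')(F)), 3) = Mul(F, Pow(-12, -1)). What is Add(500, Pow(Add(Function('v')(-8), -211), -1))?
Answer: Rational(1269488, 2539) ≈ 500.00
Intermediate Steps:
Function('v')(F) = Add(Rational(-3, 4), Mul(Rational(-1, 48), F)) (Function('v')(F) = Add(Rational(-3, 4), Mul(Rational(1, 4), Mul(F, Pow(-12, -1)))) = Add(Rational(-3, 4), Mul(Rational(1, 4), Mul(F, Rational(-1, 12)))) = Add(Rational(-3, 4), Mul(Rational(1, 4), Mul(Rational(-1, 12), F))) = Add(Rational(-3, 4), Mul(Rational(-1, 48), F)))
Add(500, Pow(Add(Function('v')(-8), -211), -1)) = Add(500, Pow(Add(Add(Rational(-3, 4), Mul(Rational(-1, 48), -8)), -211), -1)) = Add(500, Pow(Add(Add(Rational(-3, 4), Rational(1, 6)), -211), -1)) = Add(500, Pow(Add(Rational(-7, 12), -211), -1)) = Add(500, Pow(Rational(-2539, 12), -1)) = Add(500, Rational(-12, 2539)) = Rational(1269488, 2539)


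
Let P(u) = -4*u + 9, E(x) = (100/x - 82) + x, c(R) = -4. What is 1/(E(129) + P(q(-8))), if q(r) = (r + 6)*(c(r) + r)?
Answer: -129/5060 ≈ -0.025494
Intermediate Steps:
E(x) = -82 + x + 100/x (E(x) = (-82 + 100/x) + x = -82 + x + 100/x)
q(r) = (-4 + r)*(6 + r) (q(r) = (r + 6)*(-4 + r) = (6 + r)*(-4 + r) = (-4 + r)*(6 + r))
P(u) = 9 - 4*u
1/(E(129) + P(q(-8))) = 1/((-82 + 129 + 100/129) + (9 - 4*(-24 + (-8)² + 2*(-8)))) = 1/((-82 + 129 + 100*(1/129)) + (9 - 4*(-24 + 64 - 16))) = 1/((-82 + 129 + 100/129) + (9 - 4*24)) = 1/(6163/129 + (9 - 96)) = 1/(6163/129 - 87) = 1/(-5060/129) = -129/5060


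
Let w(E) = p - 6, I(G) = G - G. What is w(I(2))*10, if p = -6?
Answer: -120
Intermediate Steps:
I(G) = 0
w(E) = -12 (w(E) = -6 - 6 = -12)
w(I(2))*10 = -12*10 = -120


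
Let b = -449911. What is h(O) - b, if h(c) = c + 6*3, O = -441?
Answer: 449488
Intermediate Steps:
h(c) = 18 + c (h(c) = c + 18 = 18 + c)
h(O) - b = (18 - 441) - 1*(-449911) = -423 + 449911 = 449488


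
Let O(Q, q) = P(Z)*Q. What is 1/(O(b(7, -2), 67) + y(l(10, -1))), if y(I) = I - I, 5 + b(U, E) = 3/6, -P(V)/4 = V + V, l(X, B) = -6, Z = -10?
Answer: -1/360 ≈ -0.0027778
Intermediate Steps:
P(V) = -8*V (P(V) = -4*(V + V) = -8*V)
b(U, E) = -9/2 (b(U, E) = -5 + 3/6 = -5 + 3*(1/6) = -5 + 1/2 = -9/2)
y(I) = 0
O(Q, q) = 80*Q (O(Q, q) = (-8*(-10))*Q = 80*Q)
1/(O(b(7, -2), 67) + y(l(10, -1))) = 1/(80*(-9/2) + 0) = 1/(-360 + 0) = 1/(-360) = -1/360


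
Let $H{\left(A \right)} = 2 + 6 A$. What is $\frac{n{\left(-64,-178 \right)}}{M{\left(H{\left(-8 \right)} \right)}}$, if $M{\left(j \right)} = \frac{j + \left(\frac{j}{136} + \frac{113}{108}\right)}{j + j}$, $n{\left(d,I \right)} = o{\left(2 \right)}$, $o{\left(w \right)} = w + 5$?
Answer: $\frac{295596}{20789} \approx 14.219$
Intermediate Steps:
$o{\left(w \right)} = 5 + w$
$n{\left(d,I \right)} = 7$ ($n{\left(d,I \right)} = 5 + 2 = 7$)
$M{\left(j \right)} = \frac{\frac{113}{108} + \frac{137 j}{136}}{2 j}$ ($M{\left(j \right)} = \frac{j + \left(j \frac{1}{136} + 113 \cdot \frac{1}{108}\right)}{2 j} = \left(j + \left(\frac{j}{136} + \frac{113}{108}\right)\right) \frac{1}{2 j} = \left(j + \left(\frac{113}{108} + \frac{j}{136}\right)\right) \frac{1}{2 j} = \left(\frac{113}{108} + \frac{137 j}{136}\right) \frac{1}{2 j} = \frac{\frac{113}{108} + \frac{137 j}{136}}{2 j}$)
$\frac{n{\left(-64,-178 \right)}}{M{\left(H{\left(-8 \right)} \right)}} = \frac{7}{\frac{1}{7344} \frac{1}{2 + 6 \left(-8\right)} \left(3842 + 3699 \left(2 + 6 \left(-8\right)\right)\right)} = \frac{7}{\frac{1}{7344} \frac{1}{2 - 48} \left(3842 + 3699 \left(2 - 48\right)\right)} = \frac{7}{\frac{1}{7344} \frac{1}{-46} \left(3842 + 3699 \left(-46\right)\right)} = \frac{7}{\frac{1}{7344} \left(- \frac{1}{46}\right) \left(3842 - 170154\right)} = \frac{7}{\frac{1}{7344} \left(- \frac{1}{46}\right) \left(-166312\right)} = \frac{7}{\frac{20789}{42228}} = 7 \cdot \frac{42228}{20789} = \frac{295596}{20789}$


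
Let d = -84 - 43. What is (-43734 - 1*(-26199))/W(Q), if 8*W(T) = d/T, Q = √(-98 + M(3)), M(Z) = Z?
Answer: 140280*I*√95/127 ≈ 10766.0*I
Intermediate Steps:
d = -127
Q = I*√95 (Q = √(-98 + 3) = √(-95) = I*√95 ≈ 9.7468*I)
W(T) = -127/(8*T) (W(T) = (-127/T)/8 = -127/(8*T))
(-43734 - 1*(-26199))/W(Q) = (-43734 - 1*(-26199))/((-127*(-I*√95/95)/8)) = (-43734 + 26199)/((-(-127)*I*√95/760)) = -17535*(-8*I*√95/127) = -(-140280)*I*√95/127 = 140280*I*√95/127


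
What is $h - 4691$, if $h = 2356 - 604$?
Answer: $-2939$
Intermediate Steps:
$h = 1752$ ($h = 2356 - 604 = 1752$)
$h - 4691 = 1752 - 4691 = -2939$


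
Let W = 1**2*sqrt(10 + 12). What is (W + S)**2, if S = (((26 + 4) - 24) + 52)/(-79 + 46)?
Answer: 27322/1089 - 116*sqrt(22)/33 ≈ 8.6015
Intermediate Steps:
S = -58/33 (S = ((30 - 24) + 52)/(-33) = (6 + 52)*(-1/33) = 58*(-1/33) = -58/33 ≈ -1.7576)
W = sqrt(22) (W = 1*sqrt(22) = sqrt(22) ≈ 4.6904)
(W + S)**2 = (sqrt(22) - 58/33)**2 = (-58/33 + sqrt(22))**2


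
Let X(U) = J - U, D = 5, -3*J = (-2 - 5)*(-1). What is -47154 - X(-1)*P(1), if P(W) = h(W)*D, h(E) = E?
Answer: -141442/3 ≈ -47147.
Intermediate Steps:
J = -7/3 (J = -(-2 - 5)*(-1)/3 = -(-7)*(-1)/3 = -⅓*7 = -7/3 ≈ -2.3333)
X(U) = -7/3 - U
P(W) = 5*W (P(W) = W*5 = 5*W)
-47154 - X(-1)*P(1) = -47154 - (-7/3 - 1*(-1))*5*1 = -47154 - (-7/3 + 1)*5 = -47154 - (-4)*5/3 = -47154 - 1*(-20/3) = -47154 + 20/3 = -141442/3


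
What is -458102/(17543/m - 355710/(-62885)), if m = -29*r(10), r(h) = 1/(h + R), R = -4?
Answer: 83542458383/660883374 ≈ 126.41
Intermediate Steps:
r(h) = 1/(-4 + h) (r(h) = 1/(h - 4) = 1/(-4 + h))
m = -29/6 (m = -29/(-4 + 10) = -29/6 ≈ -4.8333)
-458102/(17543/m - 355710/(-62885)) = -458102/(17543/(-29/6) - 355710/(-62885)) = -458102/(17543*(-6/29) - 355710*(-1/62885)) = -458102/(-105258/29 + 71142/12577) = -458102/(-1321766748/364733) = -458102*(-364733/1321766748) = 83542458383/660883374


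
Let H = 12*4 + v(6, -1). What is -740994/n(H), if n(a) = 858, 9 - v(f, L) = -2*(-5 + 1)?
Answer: -123499/143 ≈ -863.63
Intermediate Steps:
v(f, L) = 1 (v(f, L) = 9 - (-2)*(-5 + 1) = 9 - (-2)*(-4) = 9 - 1*8 = 9 - 8 = 1)
H = 49 (H = 12*4 + 1 = 48 + 1 = 49)
-740994/n(H) = -740994/858 = -740994*1/858 = -123499/143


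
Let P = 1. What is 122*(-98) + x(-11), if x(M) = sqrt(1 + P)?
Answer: -11956 + sqrt(2) ≈ -11955.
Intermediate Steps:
x(M) = sqrt(2) (x(M) = sqrt(1 + 1) = sqrt(2))
122*(-98) + x(-11) = 122*(-98) + sqrt(2) = -11956 + sqrt(2)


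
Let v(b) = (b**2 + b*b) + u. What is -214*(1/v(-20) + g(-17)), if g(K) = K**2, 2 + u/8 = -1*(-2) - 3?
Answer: -23996355/388 ≈ -61846.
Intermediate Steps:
u = -24 (u = -16 + 8*(-1*(-2) - 3) = -16 + 8*(2 - 3) = -16 + 8*(-1) = -16 - 8 = -24)
v(b) = -24 + 2*b**2 (v(b) = (b**2 + b*b) - 24 = (b**2 + b**2) - 24 = 2*b**2 - 24 = -24 + 2*b**2)
-214*(1/v(-20) + g(-17)) = -214*(1/(-24 + 2*(-20)**2) + (-17)**2) = -214*(1/(-24 + 2*400) + 289) = -214*(1/(-24 + 800) + 289) = -214*(1/776 + 289) = -214*224265/776 = -23996355/388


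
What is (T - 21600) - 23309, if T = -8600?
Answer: -53509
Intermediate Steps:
(T - 21600) - 23309 = (-8600 - 21600) - 23309 = -30200 - 23309 = -53509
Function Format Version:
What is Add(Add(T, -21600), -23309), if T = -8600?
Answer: -53509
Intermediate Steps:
Add(Add(T, -21600), -23309) = Add(Add(-8600, -21600), -23309) = Add(-30200, -23309) = -53509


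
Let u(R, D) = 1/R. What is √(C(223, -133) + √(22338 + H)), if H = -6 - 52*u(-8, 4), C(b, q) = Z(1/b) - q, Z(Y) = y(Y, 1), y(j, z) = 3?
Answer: √(544 + 2*√89354)/2 ≈ 16.896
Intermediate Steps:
Z(Y) = 3
C(b, q) = 3 - q
H = ½ (H = -6 - 52/(-8) = -6 - 52*(-⅛) = -6 + 13/2 = ½ ≈ 0.50000)
√(C(223, -133) + √(22338 + H)) = √((3 - 1*(-133)) + √(22338 + ½)) = √((3 + 133) + √(44677/2)) = √(136 + √89354/2)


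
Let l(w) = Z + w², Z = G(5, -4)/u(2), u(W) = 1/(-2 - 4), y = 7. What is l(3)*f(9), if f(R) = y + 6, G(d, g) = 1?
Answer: 39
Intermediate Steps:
u(W) = -⅙ (u(W) = 1/(-6) = -⅙)
f(R) = 13 (f(R) = 7 + 6 = 13)
Z = -6 (Z = 1/(-⅙) = 1*(-6) = -6)
l(w) = -6 + w²
l(3)*f(9) = (-6 + 3²)*13 = (-6 + 9)*13 = 3*13 = 39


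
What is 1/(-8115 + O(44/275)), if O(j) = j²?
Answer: -625/5071859 ≈ -0.00012323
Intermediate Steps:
1/(-8115 + O(44/275)) = 1/(-8115 + (44/275)²) = 1/(-8115 + (44*(1/275))²) = 1/(-8115 + (4/25)²) = 1/(-8115 + 16/625) = 1/(-5071859/625) = -625/5071859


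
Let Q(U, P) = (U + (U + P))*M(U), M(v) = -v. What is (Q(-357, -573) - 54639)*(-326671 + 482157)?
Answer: -79935041628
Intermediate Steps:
Q(U, P) = -U*(P + 2*U) (Q(U, P) = (U + (U + P))*(-U) = (U + (P + U))*(-U) = (P + 2*U)*(-U) = -U*(P + 2*U))
(Q(-357, -573) - 54639)*(-326671 + 482157) = (-1*(-357)*(-573 + 2*(-357)) - 54639)*(-326671 + 482157) = (-1*(-357)*(-573 - 714) - 54639)*155486 = (-1*(-357)*(-1287) - 54639)*155486 = (-459459 - 54639)*155486 = -514098*155486 = -79935041628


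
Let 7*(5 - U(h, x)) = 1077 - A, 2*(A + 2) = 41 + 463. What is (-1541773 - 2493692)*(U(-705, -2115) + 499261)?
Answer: -2014293707325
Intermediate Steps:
A = 250 (A = -2 + (41 + 463)/2 = -2 + (1/2)*504 = -2 + 252 = 250)
U(h, x) = -792/7 (U(h, x) = 5 - (1077 - 1*250)/7 = 5 - (1077 - 250)/7 = 5 - 1/7*827 = 5 - 827/7 = -792/7)
(-1541773 - 2493692)*(U(-705, -2115) + 499261) = (-1541773 - 2493692)*(-792/7 + 499261) = -4035465*3494035/7 = -2014293707325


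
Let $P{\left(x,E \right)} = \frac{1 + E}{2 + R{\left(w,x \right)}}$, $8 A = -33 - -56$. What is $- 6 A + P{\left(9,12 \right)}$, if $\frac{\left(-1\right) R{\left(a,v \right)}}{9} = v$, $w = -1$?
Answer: $- \frac{5503}{316} \approx -17.415$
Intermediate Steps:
$R{\left(a,v \right)} = - 9 v$
$A = \frac{23}{8}$ ($A = \frac{-33 - -56}{8} = \frac{-33 + 56}{8} = \frac{1}{8} \cdot 23 = \frac{23}{8} \approx 2.875$)
$P{\left(x,E \right)} = \frac{1 + E}{2 - 9 x}$
$- 6 A + P{\left(9,12 \right)} = \left(-6\right) \frac{23}{8} + \frac{-1 - 12}{-2 + 9 \cdot 9} = - \frac{69}{4} + \frac{-1 - 12}{-2 + 81} = - \frac{69}{4} + \frac{1}{79} \left(-13\right) = - \frac{69}{4} - \frac{13}{79} = - \frac{5503}{316}$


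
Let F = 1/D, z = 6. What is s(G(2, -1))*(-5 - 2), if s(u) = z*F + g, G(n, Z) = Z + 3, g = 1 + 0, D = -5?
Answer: 7/5 ≈ 1.4000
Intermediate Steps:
g = 1
F = -⅕ (F = 1/(-5) = 1*(-⅕) = -⅕ ≈ -0.20000)
G(n, Z) = 3 + Z
s(u) = -⅕ (s(u) = 6*(-⅕) + 1 = -6/5 + 1 = -⅕)
s(G(2, -1))*(-5 - 2) = -(-5 - 2)/5 = -⅕*(-7) = 7/5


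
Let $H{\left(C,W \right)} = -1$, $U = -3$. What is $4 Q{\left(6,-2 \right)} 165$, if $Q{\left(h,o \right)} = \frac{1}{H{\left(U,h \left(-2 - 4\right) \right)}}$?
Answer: $-660$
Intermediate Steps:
$Q{\left(h,o \right)} = -1$ ($Q{\left(h,o \right)} = \frac{1}{-1} = -1$)
$4 Q{\left(6,-2 \right)} 165 = 4 \left(-1\right) 165 = \left(-4\right) 165 = -660$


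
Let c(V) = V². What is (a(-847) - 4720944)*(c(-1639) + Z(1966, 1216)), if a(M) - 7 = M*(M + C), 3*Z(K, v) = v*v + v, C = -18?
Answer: -38043563931470/3 ≈ -1.2681e+13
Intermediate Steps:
Z(K, v) = v/3 + v²/3 (Z(K, v) = (v*v + v)/3 = (v² + v)/3 = (v + v²)/3 = v/3 + v²/3)
a(M) = 7 + M*(-18 + M) (a(M) = 7 + M*(M - 18) = 7 + M*(-18 + M))
(a(-847) - 4720944)*(c(-1639) + Z(1966, 1216)) = ((7 + (-847)² - 18*(-847)) - 4720944)*((-1639)² + (⅓)*1216*(1 + 1216)) = ((7 + 717409 + 15246) - 4720944)*(2686321 + (⅓)*1216*1217) = (732662 - 4720944)*(2686321 + 1479872/3) = -3988282*9538835/3 = -38043563931470/3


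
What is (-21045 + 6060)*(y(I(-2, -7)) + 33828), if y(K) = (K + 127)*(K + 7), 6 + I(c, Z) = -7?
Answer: -496662840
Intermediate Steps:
I(c, Z) = -13 (I(c, Z) = -6 - 7 = -13)
y(K) = (7 + K)*(127 + K) (y(K) = (127 + K)*(7 + K) = (7 + K)*(127 + K))
(-21045 + 6060)*(y(I(-2, -7)) + 33828) = (-21045 + 6060)*((889 + (-13)² + 134*(-13)) + 33828) = -14985*((889 + 169 - 1742) + 33828) = -14985*(-684 + 33828) = -14985*33144 = -496662840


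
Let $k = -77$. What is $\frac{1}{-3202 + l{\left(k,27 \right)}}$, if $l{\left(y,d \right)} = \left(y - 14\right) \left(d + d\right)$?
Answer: $- \frac{1}{8116} \approx -0.00012321$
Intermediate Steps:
$l{\left(y,d \right)} = 2 d \left(-14 + y\right)$ ($l{\left(y,d \right)} = \left(-14 + y\right) 2 d = 2 d \left(-14 + y\right)$)
$\frac{1}{-3202 + l{\left(k,27 \right)}} = \frac{1}{-3202 + 2 \cdot 27 \left(-14 - 77\right)} = \frac{1}{-3202 + 2 \cdot 27 \left(-91\right)} = \frac{1}{-3202 - 4914} = \frac{1}{-8116} = - \frac{1}{8116}$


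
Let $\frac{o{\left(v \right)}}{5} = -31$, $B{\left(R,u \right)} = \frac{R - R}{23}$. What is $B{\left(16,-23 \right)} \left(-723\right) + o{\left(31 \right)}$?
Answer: $-155$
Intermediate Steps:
$B{\left(R,u \right)} = 0$ ($B{\left(R,u \right)} = 0 \cdot \frac{1}{23} = 0$)
$o{\left(v \right)} = -155$ ($o{\left(v \right)} = 5 \left(-31\right) = -155$)
$B{\left(16,-23 \right)} \left(-723\right) + o{\left(31 \right)} = 0 \left(-723\right) - 155 = 0 - 155 = -155$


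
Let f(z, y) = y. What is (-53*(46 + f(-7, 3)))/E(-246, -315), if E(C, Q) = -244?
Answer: 2597/244 ≈ 10.643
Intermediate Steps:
(-53*(46 + f(-7, 3)))/E(-246, -315) = -53*(46 + 3)/(-244) = -53*49*(-1/244) = -2597*(-1/244) = 2597/244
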